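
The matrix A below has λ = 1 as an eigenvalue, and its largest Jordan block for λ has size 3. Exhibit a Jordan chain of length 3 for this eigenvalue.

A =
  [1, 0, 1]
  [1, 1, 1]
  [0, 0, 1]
A Jordan chain for λ = 1 of length 3:
v_1 = (0, 1, 0)ᵀ
v_2 = (1, 1, 0)ᵀ
v_3 = (0, 0, 1)ᵀ

Let N = A − (1)·I. We want v_3 with N^3 v_3 = 0 but N^2 v_3 ≠ 0; then v_{j-1} := N · v_j for j = 3, …, 2.

Pick v_3 = (0, 0, 1)ᵀ.
Then v_2 = N · v_3 = (1, 1, 0)ᵀ.
Then v_1 = N · v_2 = (0, 1, 0)ᵀ.

Sanity check: (A − (1)·I) v_1 = (0, 0, 0)ᵀ = 0. ✓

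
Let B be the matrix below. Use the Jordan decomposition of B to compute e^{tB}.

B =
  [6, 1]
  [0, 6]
e^{tB} =
  [exp(6*t), t*exp(6*t)]
  [0, exp(6*t)]

Strategy: write B = P · J · P⁻¹ where J is a Jordan canonical form, so e^{tB} = P · e^{tJ} · P⁻¹, and e^{tJ} can be computed block-by-block.

B has Jordan form
J =
  [6, 1]
  [0, 6]
(up to reordering of blocks).

Per-block formulas:
  For a 2×2 Jordan block J_2(6): exp(t · J_2(6)) = e^(6t)·(I + t·N), where N is the 2×2 nilpotent shift.

After assembling e^{tJ} and conjugating by P, we get:

e^{tB} =
  [exp(6*t), t*exp(6*t)]
  [0, exp(6*t)]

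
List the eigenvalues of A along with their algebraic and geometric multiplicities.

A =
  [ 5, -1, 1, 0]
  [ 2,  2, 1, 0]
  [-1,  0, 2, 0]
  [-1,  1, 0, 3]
λ = 3: alg = 4, geom = 2

Step 1 — factor the characteristic polynomial to read off the algebraic multiplicities:
  χ_A(x) = (x - 3)^4

Step 2 — compute geometric multiplicities via the rank-nullity identity g(λ) = n − rank(A − λI):
  rank(A − (3)·I) = 2, so dim ker(A − (3)·I) = n − 2 = 2

Summary:
  λ = 3: algebraic multiplicity = 4, geometric multiplicity = 2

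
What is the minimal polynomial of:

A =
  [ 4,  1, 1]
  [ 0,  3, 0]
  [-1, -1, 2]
x^2 - 6*x + 9

The characteristic polynomial is χ_A(x) = (x - 3)^3, so the eigenvalues are known. The minimal polynomial is
  m_A(x) = Π_λ (x − λ)^{k_λ}
where k_λ is the size of the *largest* Jordan block for λ (equivalently, the smallest k with (A − λI)^k v = 0 for every generalised eigenvector v of λ).

  λ = 3: largest Jordan block has size 2, contributing (x − 3)^2

So m_A(x) = (x - 3)^2 = x^2 - 6*x + 9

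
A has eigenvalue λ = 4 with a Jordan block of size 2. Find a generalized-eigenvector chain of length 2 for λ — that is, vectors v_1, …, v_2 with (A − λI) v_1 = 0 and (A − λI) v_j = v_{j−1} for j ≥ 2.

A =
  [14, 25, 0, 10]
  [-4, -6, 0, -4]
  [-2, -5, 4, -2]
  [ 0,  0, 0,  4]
A Jordan chain for λ = 4 of length 2:
v_1 = (10, -4, -2, 0)ᵀ
v_2 = (1, 0, 0, 0)ᵀ

Let N = A − (4)·I. We want v_2 with N^2 v_2 = 0 but N^1 v_2 ≠ 0; then v_{j-1} := N · v_j for j = 2, …, 2.

Pick v_2 = (1, 0, 0, 0)ᵀ.
Then v_1 = N · v_2 = (10, -4, -2, 0)ᵀ.

Sanity check: (A − (4)·I) v_1 = (0, 0, 0, 0)ᵀ = 0. ✓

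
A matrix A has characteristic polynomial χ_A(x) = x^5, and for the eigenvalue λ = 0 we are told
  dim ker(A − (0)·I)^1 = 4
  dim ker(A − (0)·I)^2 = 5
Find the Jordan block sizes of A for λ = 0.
Block sizes for λ = 0: [2, 1, 1, 1]

From the dimensions of kernels of powers, the number of Jordan blocks of size at least j is d_j − d_{j−1} where d_j = dim ker(N^j) (with d_0 = 0). Computing the differences gives [4, 1].
The number of blocks of size exactly k is (#blocks of size ≥ k) − (#blocks of size ≥ k + 1), so the partition is: 3 block(s) of size 1, 1 block(s) of size 2.
In nonincreasing order the block sizes are [2, 1, 1, 1].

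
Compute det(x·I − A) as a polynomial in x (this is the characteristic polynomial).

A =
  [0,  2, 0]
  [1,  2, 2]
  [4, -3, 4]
x^3 - 6*x^2 + 12*x - 8

Expanding det(x·I − A) (e.g. by cofactor expansion or by noting that A is similar to its Jordan form J, which has the same characteristic polynomial as A) gives
  χ_A(x) = x^3 - 6*x^2 + 12*x - 8
which factors as (x - 2)^3. The eigenvalues (with algebraic multiplicities) are λ = 2 with multiplicity 3.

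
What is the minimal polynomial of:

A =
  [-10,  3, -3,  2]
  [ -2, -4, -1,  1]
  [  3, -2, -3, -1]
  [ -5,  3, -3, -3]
x^2 + 10*x + 25

The characteristic polynomial is χ_A(x) = (x + 5)^4, so the eigenvalues are known. The minimal polynomial is
  m_A(x) = Π_λ (x − λ)^{k_λ}
where k_λ is the size of the *largest* Jordan block for λ (equivalently, the smallest k with (A − λI)^k v = 0 for every generalised eigenvector v of λ).

  λ = -5: largest Jordan block has size 2, contributing (x + 5)^2

So m_A(x) = (x + 5)^2 = x^2 + 10*x + 25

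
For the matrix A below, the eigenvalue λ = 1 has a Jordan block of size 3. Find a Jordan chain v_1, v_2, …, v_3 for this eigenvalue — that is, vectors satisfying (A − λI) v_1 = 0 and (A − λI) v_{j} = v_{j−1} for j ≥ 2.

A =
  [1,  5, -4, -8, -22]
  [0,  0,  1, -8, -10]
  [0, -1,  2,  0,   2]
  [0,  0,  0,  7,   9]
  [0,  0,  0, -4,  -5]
A Jordan chain for λ = 1 of length 3:
v_1 = (-1, 0, 0, 0, 0)ᵀ
v_2 = (5, -1, -1, 0, 0)ᵀ
v_3 = (0, 1, 0, 0, 0)ᵀ

Let N = A − (1)·I. We want v_3 with N^3 v_3 = 0 but N^2 v_3 ≠ 0; then v_{j-1} := N · v_j for j = 3, …, 2.

Pick v_3 = (0, 1, 0, 0, 0)ᵀ.
Then v_2 = N · v_3 = (5, -1, -1, 0, 0)ᵀ.
Then v_1 = N · v_2 = (-1, 0, 0, 0, 0)ᵀ.

Sanity check: (A − (1)·I) v_1 = (0, 0, 0, 0, 0)ᵀ = 0. ✓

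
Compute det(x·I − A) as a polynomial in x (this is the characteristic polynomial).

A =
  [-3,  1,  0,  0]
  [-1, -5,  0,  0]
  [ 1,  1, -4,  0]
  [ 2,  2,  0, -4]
x^4 + 16*x^3 + 96*x^2 + 256*x + 256

Expanding det(x·I − A) (e.g. by cofactor expansion or by noting that A is similar to its Jordan form J, which has the same characteristic polynomial as A) gives
  χ_A(x) = x^4 + 16*x^3 + 96*x^2 + 256*x + 256
which factors as (x + 4)^4. The eigenvalues (with algebraic multiplicities) are λ = -4 with multiplicity 4.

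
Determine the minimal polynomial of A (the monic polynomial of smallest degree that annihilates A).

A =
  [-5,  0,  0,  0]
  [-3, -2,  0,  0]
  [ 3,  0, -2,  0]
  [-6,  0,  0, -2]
x^2 + 7*x + 10

The characteristic polynomial is χ_A(x) = (x + 2)^3*(x + 5), so the eigenvalues are known. The minimal polynomial is
  m_A(x) = Π_λ (x − λ)^{k_λ}
where k_λ is the size of the *largest* Jordan block for λ (equivalently, the smallest k with (A − λI)^k v = 0 for every generalised eigenvector v of λ).

  λ = -5: largest Jordan block has size 1, contributing (x + 5)
  λ = -2: largest Jordan block has size 1, contributing (x + 2)

So m_A(x) = (x + 2)*(x + 5) = x^2 + 7*x + 10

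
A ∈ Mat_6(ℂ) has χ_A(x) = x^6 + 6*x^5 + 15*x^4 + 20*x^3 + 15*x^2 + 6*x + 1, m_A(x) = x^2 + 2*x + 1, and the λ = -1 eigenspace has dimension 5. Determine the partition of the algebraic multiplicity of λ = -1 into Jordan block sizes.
Block sizes for λ = -1: [2, 1, 1, 1, 1]

Step 1 — from the characteristic polynomial, algebraic multiplicity of λ = -1 is 6. From dim ker(A − (-1)·I) = 5, there are exactly 5 Jordan blocks for λ = -1.
Step 2 — from the minimal polynomial, the factor (x + 1)^2 tells us the largest block for λ = -1 has size 2.
Step 3 — with total size 6, 5 blocks, and largest block 2, the block sizes (in nonincreasing order) are [2, 1, 1, 1, 1].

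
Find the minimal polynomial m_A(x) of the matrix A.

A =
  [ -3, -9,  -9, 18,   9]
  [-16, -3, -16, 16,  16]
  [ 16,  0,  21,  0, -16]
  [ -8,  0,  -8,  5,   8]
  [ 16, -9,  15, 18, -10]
x^3 - 8*x^2 - 3*x + 90

The characteristic polynomial is χ_A(x) = (x - 6)*(x - 5)^2*(x + 3)^2, so the eigenvalues are known. The minimal polynomial is
  m_A(x) = Π_λ (x − λ)^{k_λ}
where k_λ is the size of the *largest* Jordan block for λ (equivalently, the smallest k with (A − λI)^k v = 0 for every generalised eigenvector v of λ).

  λ = -3: largest Jordan block has size 1, contributing (x + 3)
  λ = 5: largest Jordan block has size 1, contributing (x − 5)
  λ = 6: largest Jordan block has size 1, contributing (x − 6)

So m_A(x) = (x - 6)*(x - 5)*(x + 3) = x^3 - 8*x^2 - 3*x + 90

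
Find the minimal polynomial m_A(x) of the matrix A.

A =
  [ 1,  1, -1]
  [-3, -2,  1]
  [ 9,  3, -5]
x^3 + 6*x^2 + 12*x + 8

The characteristic polynomial is χ_A(x) = (x + 2)^3, so the eigenvalues are known. The minimal polynomial is
  m_A(x) = Π_λ (x − λ)^{k_λ}
where k_λ is the size of the *largest* Jordan block for λ (equivalently, the smallest k with (A − λI)^k v = 0 for every generalised eigenvector v of λ).

  λ = -2: largest Jordan block has size 3, contributing (x + 2)^3

So m_A(x) = (x + 2)^3 = x^3 + 6*x^2 + 12*x + 8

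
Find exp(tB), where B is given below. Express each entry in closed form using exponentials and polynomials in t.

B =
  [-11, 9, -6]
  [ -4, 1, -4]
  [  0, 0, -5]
e^{tB} =
  [-6*t*exp(-5*t) + exp(-5*t), 9*t*exp(-5*t), -6*t*exp(-5*t)]
  [-4*t*exp(-5*t), 6*t*exp(-5*t) + exp(-5*t), -4*t*exp(-5*t)]
  [0, 0, exp(-5*t)]

Strategy: write B = P · J · P⁻¹ where J is a Jordan canonical form, so e^{tB} = P · e^{tJ} · P⁻¹, and e^{tJ} can be computed block-by-block.

B has Jordan form
J =
  [-5,  1,  0]
  [ 0, -5,  0]
  [ 0,  0, -5]
(up to reordering of blocks).

Per-block formulas:
  For a 1×1 block at λ = -5: exp(t · [-5]) = [e^(-5t)].
  For a 2×2 Jordan block J_2(-5): exp(t · J_2(-5)) = e^(-5t)·(I + t·N), where N is the 2×2 nilpotent shift.

After assembling e^{tJ} and conjugating by P, we get:

e^{tB} =
  [-6*t*exp(-5*t) + exp(-5*t), 9*t*exp(-5*t), -6*t*exp(-5*t)]
  [-4*t*exp(-5*t), 6*t*exp(-5*t) + exp(-5*t), -4*t*exp(-5*t)]
  [0, 0, exp(-5*t)]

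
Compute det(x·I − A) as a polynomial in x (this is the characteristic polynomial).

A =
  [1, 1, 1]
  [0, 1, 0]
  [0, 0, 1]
x^3 - 3*x^2 + 3*x - 1

Expanding det(x·I − A) (e.g. by cofactor expansion or by noting that A is similar to its Jordan form J, which has the same characteristic polynomial as A) gives
  χ_A(x) = x^3 - 3*x^2 + 3*x - 1
which factors as (x - 1)^3. The eigenvalues (with algebraic multiplicities) are λ = 1 with multiplicity 3.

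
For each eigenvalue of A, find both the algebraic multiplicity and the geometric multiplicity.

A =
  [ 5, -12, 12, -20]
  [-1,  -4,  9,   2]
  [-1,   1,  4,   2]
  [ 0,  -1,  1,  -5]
λ = -5: alg = 2, geom = 1; λ = 5: alg = 2, geom = 1

Step 1 — factor the characteristic polynomial to read off the algebraic multiplicities:
  χ_A(x) = (x - 5)^2*(x + 5)^2

Step 2 — compute geometric multiplicities via the rank-nullity identity g(λ) = n − rank(A − λI):
  rank(A − (-5)·I) = 3, so dim ker(A − (-5)·I) = n − 3 = 1
  rank(A − (5)·I) = 3, so dim ker(A − (5)·I) = n − 3 = 1

Summary:
  λ = -5: algebraic multiplicity = 2, geometric multiplicity = 1
  λ = 5: algebraic multiplicity = 2, geometric multiplicity = 1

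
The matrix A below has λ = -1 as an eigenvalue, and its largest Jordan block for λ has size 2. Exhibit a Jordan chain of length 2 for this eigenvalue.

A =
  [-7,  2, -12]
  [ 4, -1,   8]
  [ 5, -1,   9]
A Jordan chain for λ = -1 of length 2:
v_1 = (2, 0, -1)ᵀ
v_2 = (0, 1, 0)ᵀ

Let N = A − (-1)·I. We want v_2 with N^2 v_2 = 0 but N^1 v_2 ≠ 0; then v_{j-1} := N · v_j for j = 2, …, 2.

Pick v_2 = (0, 1, 0)ᵀ.
Then v_1 = N · v_2 = (2, 0, -1)ᵀ.

Sanity check: (A − (-1)·I) v_1 = (0, 0, 0)ᵀ = 0. ✓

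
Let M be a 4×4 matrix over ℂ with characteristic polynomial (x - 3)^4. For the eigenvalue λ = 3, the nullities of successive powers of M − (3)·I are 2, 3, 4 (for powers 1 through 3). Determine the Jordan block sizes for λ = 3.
Block sizes for λ = 3: [3, 1]

From the dimensions of kernels of powers, the number of Jordan blocks of size at least j is d_j − d_{j−1} where d_j = dim ker(N^j) (with d_0 = 0). Computing the differences gives [2, 1, 1].
The number of blocks of size exactly k is (#blocks of size ≥ k) − (#blocks of size ≥ k + 1), so the partition is: 1 block(s) of size 1, 1 block(s) of size 3.
In nonincreasing order the block sizes are [3, 1].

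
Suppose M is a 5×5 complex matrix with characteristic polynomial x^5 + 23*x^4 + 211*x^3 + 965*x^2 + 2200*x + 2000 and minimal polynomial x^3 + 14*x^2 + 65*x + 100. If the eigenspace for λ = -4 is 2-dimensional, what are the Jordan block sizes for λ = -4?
Block sizes for λ = -4: [1, 1]

Step 1 — from the characteristic polynomial, algebraic multiplicity of λ = -4 is 2. From dim ker(M − (-4)·I) = 2, there are exactly 2 Jordan blocks for λ = -4.
Step 2 — from the minimal polynomial, the factor (x + 4) tells us the largest block for λ = -4 has size 1.
Step 3 — with total size 2, 2 blocks, and largest block 1, the block sizes (in nonincreasing order) are [1, 1].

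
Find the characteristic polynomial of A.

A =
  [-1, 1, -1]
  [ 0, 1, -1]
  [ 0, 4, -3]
x^3 + 3*x^2 + 3*x + 1

Expanding det(x·I − A) (e.g. by cofactor expansion or by noting that A is similar to its Jordan form J, which has the same characteristic polynomial as A) gives
  χ_A(x) = x^3 + 3*x^2 + 3*x + 1
which factors as (x + 1)^3. The eigenvalues (with algebraic multiplicities) are λ = -1 with multiplicity 3.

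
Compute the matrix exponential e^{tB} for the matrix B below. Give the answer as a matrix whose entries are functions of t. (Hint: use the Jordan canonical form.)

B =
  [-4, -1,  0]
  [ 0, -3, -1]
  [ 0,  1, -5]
e^{tB} =
  [exp(-4*t), -t^2*exp(-4*t)/2 - t*exp(-4*t), t^2*exp(-4*t)/2]
  [0, t*exp(-4*t) + exp(-4*t), -t*exp(-4*t)]
  [0, t*exp(-4*t), -t*exp(-4*t) + exp(-4*t)]

Strategy: write B = P · J · P⁻¹ where J is a Jordan canonical form, so e^{tB} = P · e^{tJ} · P⁻¹, and e^{tJ} can be computed block-by-block.

B has Jordan form
J =
  [-4,  1,  0]
  [ 0, -4,  1]
  [ 0,  0, -4]
(up to reordering of blocks).

Per-block formulas:
  For a 3×3 Jordan block J_3(-4): exp(t · J_3(-4)) = e^(-4t)·(I + t·N + (t^2/2)·N^2), where N is the 3×3 nilpotent shift.

After assembling e^{tJ} and conjugating by P, we get:

e^{tB} =
  [exp(-4*t), -t^2*exp(-4*t)/2 - t*exp(-4*t), t^2*exp(-4*t)/2]
  [0, t*exp(-4*t) + exp(-4*t), -t*exp(-4*t)]
  [0, t*exp(-4*t), -t*exp(-4*t) + exp(-4*t)]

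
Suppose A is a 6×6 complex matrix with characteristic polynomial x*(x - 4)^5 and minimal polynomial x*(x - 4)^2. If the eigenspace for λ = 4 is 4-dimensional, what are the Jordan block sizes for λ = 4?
Block sizes for λ = 4: [2, 1, 1, 1]

Step 1 — from the characteristic polynomial, algebraic multiplicity of λ = 4 is 5. From dim ker(A − (4)·I) = 4, there are exactly 4 Jordan blocks for λ = 4.
Step 2 — from the minimal polynomial, the factor (x − 4)^2 tells us the largest block for λ = 4 has size 2.
Step 3 — with total size 5, 4 blocks, and largest block 2, the block sizes (in nonincreasing order) are [2, 1, 1, 1].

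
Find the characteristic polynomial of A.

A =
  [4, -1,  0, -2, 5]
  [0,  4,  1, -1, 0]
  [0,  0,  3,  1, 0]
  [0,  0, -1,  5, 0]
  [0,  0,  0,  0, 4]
x^5 - 20*x^4 + 160*x^3 - 640*x^2 + 1280*x - 1024

Expanding det(x·I − A) (e.g. by cofactor expansion or by noting that A is similar to its Jordan form J, which has the same characteristic polynomial as A) gives
  χ_A(x) = x^5 - 20*x^4 + 160*x^3 - 640*x^2 + 1280*x - 1024
which factors as (x - 4)^5. The eigenvalues (with algebraic multiplicities) are λ = 4 with multiplicity 5.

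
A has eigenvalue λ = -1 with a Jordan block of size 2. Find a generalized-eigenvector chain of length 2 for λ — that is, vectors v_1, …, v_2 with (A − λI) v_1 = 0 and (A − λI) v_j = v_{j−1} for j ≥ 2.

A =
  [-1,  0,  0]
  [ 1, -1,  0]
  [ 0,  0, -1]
A Jordan chain for λ = -1 of length 2:
v_1 = (0, 1, 0)ᵀ
v_2 = (1, 0, 0)ᵀ

Let N = A − (-1)·I. We want v_2 with N^2 v_2 = 0 but N^1 v_2 ≠ 0; then v_{j-1} := N · v_j for j = 2, …, 2.

Pick v_2 = (1, 0, 0)ᵀ.
Then v_1 = N · v_2 = (0, 1, 0)ᵀ.

Sanity check: (A − (-1)·I) v_1 = (0, 0, 0)ᵀ = 0. ✓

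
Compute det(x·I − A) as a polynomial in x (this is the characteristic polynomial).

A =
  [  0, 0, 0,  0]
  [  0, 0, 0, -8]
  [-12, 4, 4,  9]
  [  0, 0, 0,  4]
x^4 - 8*x^3 + 16*x^2

Expanding det(x·I − A) (e.g. by cofactor expansion or by noting that A is similar to its Jordan form J, which has the same characteristic polynomial as A) gives
  χ_A(x) = x^4 - 8*x^3 + 16*x^2
which factors as x^2*(x - 4)^2. The eigenvalues (with algebraic multiplicities) are λ = 0 with multiplicity 2, λ = 4 with multiplicity 2.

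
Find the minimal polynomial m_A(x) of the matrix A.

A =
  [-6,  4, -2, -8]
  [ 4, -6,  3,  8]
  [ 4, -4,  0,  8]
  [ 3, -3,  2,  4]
x^3 + 6*x^2 + 12*x + 8

The characteristic polynomial is χ_A(x) = (x + 2)^4, so the eigenvalues are known. The minimal polynomial is
  m_A(x) = Π_λ (x − λ)^{k_λ}
where k_λ is the size of the *largest* Jordan block for λ (equivalently, the smallest k with (A − λI)^k v = 0 for every generalised eigenvector v of λ).

  λ = -2: largest Jordan block has size 3, contributing (x + 2)^3

So m_A(x) = (x + 2)^3 = x^3 + 6*x^2 + 12*x + 8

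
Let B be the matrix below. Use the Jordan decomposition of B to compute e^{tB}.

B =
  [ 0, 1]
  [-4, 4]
e^{tB} =
  [-2*t*exp(2*t) + exp(2*t), t*exp(2*t)]
  [-4*t*exp(2*t), 2*t*exp(2*t) + exp(2*t)]

Strategy: write B = P · J · P⁻¹ where J is a Jordan canonical form, so e^{tB} = P · e^{tJ} · P⁻¹, and e^{tJ} can be computed block-by-block.

B has Jordan form
J =
  [2, 1]
  [0, 2]
(up to reordering of blocks).

Per-block formulas:
  For a 2×2 Jordan block J_2(2): exp(t · J_2(2)) = e^(2t)·(I + t·N), where N is the 2×2 nilpotent shift.

After assembling e^{tJ} and conjugating by P, we get:

e^{tB} =
  [-2*t*exp(2*t) + exp(2*t), t*exp(2*t)]
  [-4*t*exp(2*t), 2*t*exp(2*t) + exp(2*t)]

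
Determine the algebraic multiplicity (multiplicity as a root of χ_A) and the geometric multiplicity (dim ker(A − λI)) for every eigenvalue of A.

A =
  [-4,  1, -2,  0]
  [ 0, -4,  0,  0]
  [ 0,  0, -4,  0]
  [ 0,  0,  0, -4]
λ = -4: alg = 4, geom = 3

Step 1 — factor the characteristic polynomial to read off the algebraic multiplicities:
  χ_A(x) = (x + 4)^4

Step 2 — compute geometric multiplicities via the rank-nullity identity g(λ) = n − rank(A − λI):
  rank(A − (-4)·I) = 1, so dim ker(A − (-4)·I) = n − 1 = 3

Summary:
  λ = -4: algebraic multiplicity = 4, geometric multiplicity = 3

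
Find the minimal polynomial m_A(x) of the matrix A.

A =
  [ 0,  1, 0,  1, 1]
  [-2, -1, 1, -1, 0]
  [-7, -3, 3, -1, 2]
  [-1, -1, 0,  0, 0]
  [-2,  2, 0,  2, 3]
x^3 - 3*x^2 + 3*x - 1

The characteristic polynomial is χ_A(x) = (x - 1)^5, so the eigenvalues are known. The minimal polynomial is
  m_A(x) = Π_λ (x − λ)^{k_λ}
where k_λ is the size of the *largest* Jordan block for λ (equivalently, the smallest k with (A − λI)^k v = 0 for every generalised eigenvector v of λ).

  λ = 1: largest Jordan block has size 3, contributing (x − 1)^3

So m_A(x) = (x - 1)^3 = x^3 - 3*x^2 + 3*x - 1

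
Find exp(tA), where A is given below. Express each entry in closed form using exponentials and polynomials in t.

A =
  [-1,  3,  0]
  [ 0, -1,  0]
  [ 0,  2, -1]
e^{tA} =
  [exp(-t), 3*t*exp(-t), 0]
  [0, exp(-t), 0]
  [0, 2*t*exp(-t), exp(-t)]

Strategy: write A = P · J · P⁻¹ where J is a Jordan canonical form, so e^{tA} = P · e^{tJ} · P⁻¹, and e^{tJ} can be computed block-by-block.

A has Jordan form
J =
  [-1,  1,  0]
  [ 0, -1,  0]
  [ 0,  0, -1]
(up to reordering of blocks).

Per-block formulas:
  For a 1×1 block at λ = -1: exp(t · [-1]) = [e^(-1t)].
  For a 2×2 Jordan block J_2(-1): exp(t · J_2(-1)) = e^(-1t)·(I + t·N), where N is the 2×2 nilpotent shift.

After assembling e^{tJ} and conjugating by P, we get:

e^{tA} =
  [exp(-t), 3*t*exp(-t), 0]
  [0, exp(-t), 0]
  [0, 2*t*exp(-t), exp(-t)]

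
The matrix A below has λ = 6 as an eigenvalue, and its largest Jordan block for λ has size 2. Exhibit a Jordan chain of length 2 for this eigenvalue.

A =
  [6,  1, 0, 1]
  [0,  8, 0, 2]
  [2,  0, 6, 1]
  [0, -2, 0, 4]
A Jordan chain for λ = 6 of length 2:
v_1 = (0, 0, 2, 0)ᵀ
v_2 = (1, 0, 0, 0)ᵀ

Let N = A − (6)·I. We want v_2 with N^2 v_2 = 0 but N^1 v_2 ≠ 0; then v_{j-1} := N · v_j for j = 2, …, 2.

Pick v_2 = (1, 0, 0, 0)ᵀ.
Then v_1 = N · v_2 = (0, 0, 2, 0)ᵀ.

Sanity check: (A − (6)·I) v_1 = (0, 0, 0, 0)ᵀ = 0. ✓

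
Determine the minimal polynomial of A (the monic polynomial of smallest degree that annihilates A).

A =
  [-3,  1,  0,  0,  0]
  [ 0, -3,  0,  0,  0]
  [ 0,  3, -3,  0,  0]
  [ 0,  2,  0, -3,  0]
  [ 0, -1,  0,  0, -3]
x^2 + 6*x + 9

The characteristic polynomial is χ_A(x) = (x + 3)^5, so the eigenvalues are known. The minimal polynomial is
  m_A(x) = Π_λ (x − λ)^{k_λ}
where k_λ is the size of the *largest* Jordan block for λ (equivalently, the smallest k with (A − λI)^k v = 0 for every generalised eigenvector v of λ).

  λ = -3: largest Jordan block has size 2, contributing (x + 3)^2

So m_A(x) = (x + 3)^2 = x^2 + 6*x + 9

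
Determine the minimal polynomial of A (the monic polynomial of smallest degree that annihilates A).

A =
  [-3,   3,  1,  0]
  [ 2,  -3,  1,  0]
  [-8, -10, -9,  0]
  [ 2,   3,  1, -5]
x^3 + 15*x^2 + 75*x + 125

The characteristic polynomial is χ_A(x) = (x + 5)^4, so the eigenvalues are known. The minimal polynomial is
  m_A(x) = Π_λ (x − λ)^{k_λ}
where k_λ is the size of the *largest* Jordan block for λ (equivalently, the smallest k with (A − λI)^k v = 0 for every generalised eigenvector v of λ).

  λ = -5: largest Jordan block has size 3, contributing (x + 5)^3

So m_A(x) = (x + 5)^3 = x^3 + 15*x^2 + 75*x + 125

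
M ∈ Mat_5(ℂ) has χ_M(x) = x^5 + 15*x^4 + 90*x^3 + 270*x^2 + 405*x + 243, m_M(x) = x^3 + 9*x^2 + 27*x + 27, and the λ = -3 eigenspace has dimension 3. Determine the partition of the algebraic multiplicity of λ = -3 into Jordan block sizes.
Block sizes for λ = -3: [3, 1, 1]

Step 1 — from the characteristic polynomial, algebraic multiplicity of λ = -3 is 5. From dim ker(M − (-3)·I) = 3, there are exactly 3 Jordan blocks for λ = -3.
Step 2 — from the minimal polynomial, the factor (x + 3)^3 tells us the largest block for λ = -3 has size 3.
Step 3 — with total size 5, 3 blocks, and largest block 3, the block sizes (in nonincreasing order) are [3, 1, 1].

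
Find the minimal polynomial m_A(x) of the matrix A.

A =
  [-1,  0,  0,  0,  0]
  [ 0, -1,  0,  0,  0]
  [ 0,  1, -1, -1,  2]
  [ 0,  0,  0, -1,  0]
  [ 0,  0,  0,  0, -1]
x^2 + 2*x + 1

The characteristic polynomial is χ_A(x) = (x + 1)^5, so the eigenvalues are known. The minimal polynomial is
  m_A(x) = Π_λ (x − λ)^{k_λ}
where k_λ is the size of the *largest* Jordan block for λ (equivalently, the smallest k with (A − λI)^k v = 0 for every generalised eigenvector v of λ).

  λ = -1: largest Jordan block has size 2, contributing (x + 1)^2

So m_A(x) = (x + 1)^2 = x^2 + 2*x + 1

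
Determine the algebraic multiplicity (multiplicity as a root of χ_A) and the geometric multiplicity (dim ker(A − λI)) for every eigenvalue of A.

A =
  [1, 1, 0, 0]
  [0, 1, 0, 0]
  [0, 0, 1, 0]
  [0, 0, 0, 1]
λ = 1: alg = 4, geom = 3

Step 1 — factor the characteristic polynomial to read off the algebraic multiplicities:
  χ_A(x) = (x - 1)^4

Step 2 — compute geometric multiplicities via the rank-nullity identity g(λ) = n − rank(A − λI):
  rank(A − (1)·I) = 1, so dim ker(A − (1)·I) = n − 1 = 3

Summary:
  λ = 1: algebraic multiplicity = 4, geometric multiplicity = 3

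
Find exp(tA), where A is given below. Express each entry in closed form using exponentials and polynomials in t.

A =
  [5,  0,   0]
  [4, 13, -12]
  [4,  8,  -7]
e^{tA} =
  [exp(5*t), 0, 0]
  [exp(5*t) - exp(t), 3*exp(5*t) - 2*exp(t), -3*exp(5*t) + 3*exp(t)]
  [exp(5*t) - exp(t), 2*exp(5*t) - 2*exp(t), -2*exp(5*t) + 3*exp(t)]

Strategy: write A = P · J · P⁻¹ where J is a Jordan canonical form, so e^{tA} = P · e^{tJ} · P⁻¹, and e^{tJ} can be computed block-by-block.

A has Jordan form
J =
  [1, 0, 0]
  [0, 5, 0]
  [0, 0, 5]
(up to reordering of blocks).

Per-block formulas:
  For a 1×1 block at λ = 5: exp(t · [5]) = [e^(5t)].
  For a 1×1 block at λ = 1: exp(t · [1]) = [e^(1t)].

After assembling e^{tJ} and conjugating by P, we get:

e^{tA} =
  [exp(5*t), 0, 0]
  [exp(5*t) - exp(t), 3*exp(5*t) - 2*exp(t), -3*exp(5*t) + 3*exp(t)]
  [exp(5*t) - exp(t), 2*exp(5*t) - 2*exp(t), -2*exp(5*t) + 3*exp(t)]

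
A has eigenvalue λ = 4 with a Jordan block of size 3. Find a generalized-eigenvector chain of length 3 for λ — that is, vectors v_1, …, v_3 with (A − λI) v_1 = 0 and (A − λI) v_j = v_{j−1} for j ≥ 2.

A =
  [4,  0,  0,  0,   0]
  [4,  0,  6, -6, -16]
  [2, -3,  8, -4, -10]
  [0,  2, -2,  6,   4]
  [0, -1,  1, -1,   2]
A Jordan chain for λ = 4 of length 3:
v_1 = (0, -4, -4, 4, -2)ᵀ
v_2 = (0, 4, 2, 0, 0)ᵀ
v_3 = (1, 0, 0, 0, 0)ᵀ

Let N = A − (4)·I. We want v_3 with N^3 v_3 = 0 but N^2 v_3 ≠ 0; then v_{j-1} := N · v_j for j = 3, …, 2.

Pick v_3 = (1, 0, 0, 0, 0)ᵀ.
Then v_2 = N · v_3 = (0, 4, 2, 0, 0)ᵀ.
Then v_1 = N · v_2 = (0, -4, -4, 4, -2)ᵀ.

Sanity check: (A − (4)·I) v_1 = (0, 0, 0, 0, 0)ᵀ = 0. ✓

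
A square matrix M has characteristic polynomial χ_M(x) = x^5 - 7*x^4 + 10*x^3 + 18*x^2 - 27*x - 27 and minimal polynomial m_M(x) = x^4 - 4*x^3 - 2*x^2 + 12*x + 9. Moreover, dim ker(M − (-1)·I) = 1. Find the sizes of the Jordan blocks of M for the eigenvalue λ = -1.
Block sizes for λ = -1: [2]

Step 1 — from the characteristic polynomial, algebraic multiplicity of λ = -1 is 2. From dim ker(M − (-1)·I) = 1, there are exactly 1 Jordan blocks for λ = -1.
Step 2 — from the minimal polynomial, the factor (x + 1)^2 tells us the largest block for λ = -1 has size 2.
Step 3 — with total size 2, 1 blocks, and largest block 2, the block sizes (in nonincreasing order) are [2].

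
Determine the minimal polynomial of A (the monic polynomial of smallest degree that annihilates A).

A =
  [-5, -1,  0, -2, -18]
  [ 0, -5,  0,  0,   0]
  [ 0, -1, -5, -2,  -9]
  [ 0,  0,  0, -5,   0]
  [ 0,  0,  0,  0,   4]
x^3 + 6*x^2 - 15*x - 100

The characteristic polynomial is χ_A(x) = (x - 4)*(x + 5)^4, so the eigenvalues are known. The minimal polynomial is
  m_A(x) = Π_λ (x − λ)^{k_λ}
where k_λ is the size of the *largest* Jordan block for λ (equivalently, the smallest k with (A − λI)^k v = 0 for every generalised eigenvector v of λ).

  λ = -5: largest Jordan block has size 2, contributing (x + 5)^2
  λ = 4: largest Jordan block has size 1, contributing (x − 4)

So m_A(x) = (x - 4)*(x + 5)^2 = x^3 + 6*x^2 - 15*x - 100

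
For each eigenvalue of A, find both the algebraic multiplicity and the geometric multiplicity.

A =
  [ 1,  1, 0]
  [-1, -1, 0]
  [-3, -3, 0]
λ = 0: alg = 3, geom = 2

Step 1 — factor the characteristic polynomial to read off the algebraic multiplicities:
  χ_A(x) = x^3

Step 2 — compute geometric multiplicities via the rank-nullity identity g(λ) = n − rank(A − λI):
  rank(A − (0)·I) = 1, so dim ker(A − (0)·I) = n − 1 = 2

Summary:
  λ = 0: algebraic multiplicity = 3, geometric multiplicity = 2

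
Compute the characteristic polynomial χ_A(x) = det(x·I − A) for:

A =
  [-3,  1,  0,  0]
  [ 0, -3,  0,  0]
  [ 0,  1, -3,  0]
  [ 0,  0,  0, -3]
x^4 + 12*x^3 + 54*x^2 + 108*x + 81

Expanding det(x·I − A) (e.g. by cofactor expansion or by noting that A is similar to its Jordan form J, which has the same characteristic polynomial as A) gives
  χ_A(x) = x^4 + 12*x^3 + 54*x^2 + 108*x + 81
which factors as (x + 3)^4. The eigenvalues (with algebraic multiplicities) are λ = -3 with multiplicity 4.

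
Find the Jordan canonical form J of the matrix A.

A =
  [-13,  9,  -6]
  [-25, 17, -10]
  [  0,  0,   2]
J_2(2) ⊕ J_1(2)

The characteristic polynomial is
  det(x·I − A) = x^3 - 6*x^2 + 12*x - 8 = (x - 2)^3

Eigenvalues and multiplicities (the geometric multiplicity of λ is n − rank(A − λI), which equals the number of Jordan blocks for λ):
  λ = 2: algebraic multiplicity = 3, geometric multiplicity = 2

Determining the block sizes for each eigenvalue:
  λ = 2: 2 blocks summing to 3 forces exactly one block of size 2 and the rest size 1 → block sizes [2, 1]

Assembling the blocks gives a Jordan form
J =
  [2, 1, 0]
  [0, 2, 0]
  [0, 0, 2]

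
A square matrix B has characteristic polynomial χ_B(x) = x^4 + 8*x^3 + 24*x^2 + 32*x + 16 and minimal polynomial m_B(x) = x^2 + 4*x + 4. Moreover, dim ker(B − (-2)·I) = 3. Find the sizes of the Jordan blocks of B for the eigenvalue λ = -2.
Block sizes for λ = -2: [2, 1, 1]

Step 1 — from the characteristic polynomial, algebraic multiplicity of λ = -2 is 4. From dim ker(B − (-2)·I) = 3, there are exactly 3 Jordan blocks for λ = -2.
Step 2 — from the minimal polynomial, the factor (x + 2)^2 tells us the largest block for λ = -2 has size 2.
Step 3 — with total size 4, 3 blocks, and largest block 2, the block sizes (in nonincreasing order) are [2, 1, 1].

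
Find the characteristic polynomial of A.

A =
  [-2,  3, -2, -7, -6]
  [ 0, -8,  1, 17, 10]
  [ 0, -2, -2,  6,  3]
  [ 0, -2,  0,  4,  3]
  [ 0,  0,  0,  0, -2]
x^5 + 10*x^4 + 40*x^3 + 80*x^2 + 80*x + 32

Expanding det(x·I − A) (e.g. by cofactor expansion or by noting that A is similar to its Jordan form J, which has the same characteristic polynomial as A) gives
  χ_A(x) = x^5 + 10*x^4 + 40*x^3 + 80*x^2 + 80*x + 32
which factors as (x + 2)^5. The eigenvalues (with algebraic multiplicities) are λ = -2 with multiplicity 5.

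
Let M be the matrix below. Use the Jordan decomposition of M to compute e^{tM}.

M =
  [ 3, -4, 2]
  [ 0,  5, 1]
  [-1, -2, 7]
e^{tM} =
  [t^2*exp(5*t) - 2*t*exp(5*t) + exp(5*t), 2*t^2*exp(5*t) - 4*t*exp(5*t), -2*t^2*exp(5*t) + 2*t*exp(5*t)]
  [-t^2*exp(5*t)/2, -t^2*exp(5*t) + exp(5*t), t^2*exp(5*t) + t*exp(5*t)]
  [-t*exp(5*t), -2*t*exp(5*t), 2*t*exp(5*t) + exp(5*t)]

Strategy: write M = P · J · P⁻¹ where J is a Jordan canonical form, so e^{tM} = P · e^{tJ} · P⁻¹, and e^{tJ} can be computed block-by-block.

M has Jordan form
J =
  [5, 1, 0]
  [0, 5, 1]
  [0, 0, 5]
(up to reordering of blocks).

Per-block formulas:
  For a 3×3 Jordan block J_3(5): exp(t · J_3(5)) = e^(5t)·(I + t·N + (t^2/2)·N^2), where N is the 3×3 nilpotent shift.

After assembling e^{tJ} and conjugating by P, we get:

e^{tM} =
  [t^2*exp(5*t) - 2*t*exp(5*t) + exp(5*t), 2*t^2*exp(5*t) - 4*t*exp(5*t), -2*t^2*exp(5*t) + 2*t*exp(5*t)]
  [-t^2*exp(5*t)/2, -t^2*exp(5*t) + exp(5*t), t^2*exp(5*t) + t*exp(5*t)]
  [-t*exp(5*t), -2*t*exp(5*t), 2*t*exp(5*t) + exp(5*t)]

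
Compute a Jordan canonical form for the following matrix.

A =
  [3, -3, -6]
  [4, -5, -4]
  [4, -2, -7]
J_2(-3) ⊕ J_1(-3)

The characteristic polynomial is
  det(x·I − A) = x^3 + 9*x^2 + 27*x + 27 = (x + 3)^3

Eigenvalues and multiplicities (the geometric multiplicity of λ is n − rank(A − λI), which equals the number of Jordan blocks for λ):
  λ = -3: algebraic multiplicity = 3, geometric multiplicity = 2

Determining the block sizes for each eigenvalue:
  λ = -3: 2 blocks summing to 3 forces exactly one block of size 2 and the rest size 1 → block sizes [2, 1]

Assembling the blocks gives a Jordan form
J =
  [-3,  1,  0]
  [ 0, -3,  0]
  [ 0,  0, -3]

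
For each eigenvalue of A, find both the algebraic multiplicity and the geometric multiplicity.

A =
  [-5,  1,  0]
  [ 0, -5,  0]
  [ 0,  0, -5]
λ = -5: alg = 3, geom = 2

Step 1 — factor the characteristic polynomial to read off the algebraic multiplicities:
  χ_A(x) = (x + 5)^3

Step 2 — compute geometric multiplicities via the rank-nullity identity g(λ) = n − rank(A − λI):
  rank(A − (-5)·I) = 1, so dim ker(A − (-5)·I) = n − 1 = 2

Summary:
  λ = -5: algebraic multiplicity = 3, geometric multiplicity = 2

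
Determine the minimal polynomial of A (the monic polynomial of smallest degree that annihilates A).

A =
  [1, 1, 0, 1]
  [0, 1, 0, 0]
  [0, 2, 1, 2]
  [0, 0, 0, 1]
x^2 - 2*x + 1

The characteristic polynomial is χ_A(x) = (x - 1)^4, so the eigenvalues are known. The minimal polynomial is
  m_A(x) = Π_λ (x − λ)^{k_λ}
where k_λ is the size of the *largest* Jordan block for λ (equivalently, the smallest k with (A − λI)^k v = 0 for every generalised eigenvector v of λ).

  λ = 1: largest Jordan block has size 2, contributing (x − 1)^2

So m_A(x) = (x - 1)^2 = x^2 - 2*x + 1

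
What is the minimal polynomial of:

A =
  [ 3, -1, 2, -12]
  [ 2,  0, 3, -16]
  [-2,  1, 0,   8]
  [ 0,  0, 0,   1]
x^3 - 3*x^2 + 3*x - 1

The characteristic polynomial is χ_A(x) = (x - 1)^4, so the eigenvalues are known. The minimal polynomial is
  m_A(x) = Π_λ (x − λ)^{k_λ}
where k_λ is the size of the *largest* Jordan block for λ (equivalently, the smallest k with (A − λI)^k v = 0 for every generalised eigenvector v of λ).

  λ = 1: largest Jordan block has size 3, contributing (x − 1)^3

So m_A(x) = (x - 1)^3 = x^3 - 3*x^2 + 3*x - 1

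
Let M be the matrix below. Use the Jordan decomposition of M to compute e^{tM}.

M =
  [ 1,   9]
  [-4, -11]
e^{tM} =
  [6*t*exp(-5*t) + exp(-5*t), 9*t*exp(-5*t)]
  [-4*t*exp(-5*t), -6*t*exp(-5*t) + exp(-5*t)]

Strategy: write M = P · J · P⁻¹ where J is a Jordan canonical form, so e^{tM} = P · e^{tJ} · P⁻¹, and e^{tJ} can be computed block-by-block.

M has Jordan form
J =
  [-5,  1]
  [ 0, -5]
(up to reordering of blocks).

Per-block formulas:
  For a 2×2 Jordan block J_2(-5): exp(t · J_2(-5)) = e^(-5t)·(I + t·N), where N is the 2×2 nilpotent shift.

After assembling e^{tJ} and conjugating by P, we get:

e^{tM} =
  [6*t*exp(-5*t) + exp(-5*t), 9*t*exp(-5*t)]
  [-4*t*exp(-5*t), -6*t*exp(-5*t) + exp(-5*t)]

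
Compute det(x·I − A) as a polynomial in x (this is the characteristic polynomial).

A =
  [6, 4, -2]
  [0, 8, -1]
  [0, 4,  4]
x^3 - 18*x^2 + 108*x - 216

Expanding det(x·I − A) (e.g. by cofactor expansion or by noting that A is similar to its Jordan form J, which has the same characteristic polynomial as A) gives
  χ_A(x) = x^3 - 18*x^2 + 108*x - 216
which factors as (x - 6)^3. The eigenvalues (with algebraic multiplicities) are λ = 6 with multiplicity 3.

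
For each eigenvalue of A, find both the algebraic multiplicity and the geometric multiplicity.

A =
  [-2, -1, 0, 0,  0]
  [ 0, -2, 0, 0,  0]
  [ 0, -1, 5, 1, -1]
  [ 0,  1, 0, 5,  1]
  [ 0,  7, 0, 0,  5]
λ = -2: alg = 2, geom = 1; λ = 5: alg = 3, geom = 1

Step 1 — factor the characteristic polynomial to read off the algebraic multiplicities:
  χ_A(x) = (x - 5)^3*(x + 2)^2

Step 2 — compute geometric multiplicities via the rank-nullity identity g(λ) = n − rank(A − λI):
  rank(A − (-2)·I) = 4, so dim ker(A − (-2)·I) = n − 4 = 1
  rank(A − (5)·I) = 4, so dim ker(A − (5)·I) = n − 4 = 1

Summary:
  λ = -2: algebraic multiplicity = 2, geometric multiplicity = 1
  λ = 5: algebraic multiplicity = 3, geometric multiplicity = 1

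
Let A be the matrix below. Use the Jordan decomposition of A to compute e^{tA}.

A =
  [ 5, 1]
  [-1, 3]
e^{tA} =
  [t*exp(4*t) + exp(4*t), t*exp(4*t)]
  [-t*exp(4*t), -t*exp(4*t) + exp(4*t)]

Strategy: write A = P · J · P⁻¹ where J is a Jordan canonical form, so e^{tA} = P · e^{tJ} · P⁻¹, and e^{tJ} can be computed block-by-block.

A has Jordan form
J =
  [4, 1]
  [0, 4]
(up to reordering of blocks).

Per-block formulas:
  For a 2×2 Jordan block J_2(4): exp(t · J_2(4)) = e^(4t)·(I + t·N), where N is the 2×2 nilpotent shift.

After assembling e^{tJ} and conjugating by P, we get:

e^{tA} =
  [t*exp(4*t) + exp(4*t), t*exp(4*t)]
  [-t*exp(4*t), -t*exp(4*t) + exp(4*t)]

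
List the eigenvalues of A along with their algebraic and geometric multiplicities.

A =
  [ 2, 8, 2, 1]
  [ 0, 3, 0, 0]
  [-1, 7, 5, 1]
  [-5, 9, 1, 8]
λ = 3: alg = 2, geom = 1; λ = 6: alg = 2, geom = 1

Step 1 — factor the characteristic polynomial to read off the algebraic multiplicities:
  χ_A(x) = (x - 6)^2*(x - 3)^2

Step 2 — compute geometric multiplicities via the rank-nullity identity g(λ) = n − rank(A − λI):
  rank(A − (3)·I) = 3, so dim ker(A − (3)·I) = n − 3 = 1
  rank(A − (6)·I) = 3, so dim ker(A − (6)·I) = n − 3 = 1

Summary:
  λ = 3: algebraic multiplicity = 2, geometric multiplicity = 1
  λ = 6: algebraic multiplicity = 2, geometric multiplicity = 1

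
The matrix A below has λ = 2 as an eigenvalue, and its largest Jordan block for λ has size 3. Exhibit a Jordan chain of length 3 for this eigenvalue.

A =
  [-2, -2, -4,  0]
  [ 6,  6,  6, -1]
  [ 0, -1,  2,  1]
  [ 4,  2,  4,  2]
A Jordan chain for λ = 2 of length 3:
v_1 = (4, -4, -2, -4)ᵀ
v_2 = (-4, 6, 0, 4)ᵀ
v_3 = (1, 0, 0, 0)ᵀ

Let N = A − (2)·I. We want v_3 with N^3 v_3 = 0 but N^2 v_3 ≠ 0; then v_{j-1} := N · v_j for j = 3, …, 2.

Pick v_3 = (1, 0, 0, 0)ᵀ.
Then v_2 = N · v_3 = (-4, 6, 0, 4)ᵀ.
Then v_1 = N · v_2 = (4, -4, -2, -4)ᵀ.

Sanity check: (A − (2)·I) v_1 = (0, 0, 0, 0)ᵀ = 0. ✓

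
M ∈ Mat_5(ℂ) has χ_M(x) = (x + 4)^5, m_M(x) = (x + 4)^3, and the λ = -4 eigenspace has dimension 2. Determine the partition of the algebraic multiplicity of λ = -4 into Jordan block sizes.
Block sizes for λ = -4: [3, 2]

Step 1 — from the characteristic polynomial, algebraic multiplicity of λ = -4 is 5. From dim ker(M − (-4)·I) = 2, there are exactly 2 Jordan blocks for λ = -4.
Step 2 — from the minimal polynomial, the factor (x + 4)^3 tells us the largest block for λ = -4 has size 3.
Step 3 — with total size 5, 2 blocks, and largest block 3, the block sizes (in nonincreasing order) are [3, 2].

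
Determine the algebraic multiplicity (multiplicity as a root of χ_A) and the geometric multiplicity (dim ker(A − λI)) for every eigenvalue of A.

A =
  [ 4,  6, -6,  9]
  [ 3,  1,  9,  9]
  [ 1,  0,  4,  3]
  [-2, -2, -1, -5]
λ = 1: alg = 4, geom = 2

Step 1 — factor the characteristic polynomial to read off the algebraic multiplicities:
  χ_A(x) = (x - 1)^4

Step 2 — compute geometric multiplicities via the rank-nullity identity g(λ) = n − rank(A − λI):
  rank(A − (1)·I) = 2, so dim ker(A − (1)·I) = n − 2 = 2

Summary:
  λ = 1: algebraic multiplicity = 4, geometric multiplicity = 2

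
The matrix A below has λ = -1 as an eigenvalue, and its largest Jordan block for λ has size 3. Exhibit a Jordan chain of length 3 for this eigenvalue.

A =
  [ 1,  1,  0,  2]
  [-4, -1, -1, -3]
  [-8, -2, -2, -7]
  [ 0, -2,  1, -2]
A Jordan chain for λ = -1 of length 3:
v_1 = (-2, 4, 8, 0)ᵀ
v_2 = (1, 0, -2, -2)ᵀ
v_3 = (0, 1, 0, 0)ᵀ

Let N = A − (-1)·I. We want v_3 with N^3 v_3 = 0 but N^2 v_3 ≠ 0; then v_{j-1} := N · v_j for j = 3, …, 2.

Pick v_3 = (0, 1, 0, 0)ᵀ.
Then v_2 = N · v_3 = (1, 0, -2, -2)ᵀ.
Then v_1 = N · v_2 = (-2, 4, 8, 0)ᵀ.

Sanity check: (A − (-1)·I) v_1 = (0, 0, 0, 0)ᵀ = 0. ✓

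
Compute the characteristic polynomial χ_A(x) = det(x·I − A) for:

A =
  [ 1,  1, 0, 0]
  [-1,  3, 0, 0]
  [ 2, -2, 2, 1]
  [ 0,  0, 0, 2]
x^4 - 8*x^3 + 24*x^2 - 32*x + 16

Expanding det(x·I − A) (e.g. by cofactor expansion or by noting that A is similar to its Jordan form J, which has the same characteristic polynomial as A) gives
  χ_A(x) = x^4 - 8*x^3 + 24*x^2 - 32*x + 16
which factors as (x - 2)^4. The eigenvalues (with algebraic multiplicities) are λ = 2 with multiplicity 4.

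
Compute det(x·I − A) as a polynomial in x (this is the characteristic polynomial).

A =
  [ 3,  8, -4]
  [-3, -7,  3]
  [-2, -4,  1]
x^3 + 3*x^2 + 3*x + 1

Expanding det(x·I − A) (e.g. by cofactor expansion or by noting that A is similar to its Jordan form J, which has the same characteristic polynomial as A) gives
  χ_A(x) = x^3 + 3*x^2 + 3*x + 1
which factors as (x + 1)^3. The eigenvalues (with algebraic multiplicities) are λ = -1 with multiplicity 3.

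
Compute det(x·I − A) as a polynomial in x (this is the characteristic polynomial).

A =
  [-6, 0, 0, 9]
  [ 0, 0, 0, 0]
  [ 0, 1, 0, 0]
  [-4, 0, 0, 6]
x^4

Expanding det(x·I − A) (e.g. by cofactor expansion or by noting that A is similar to its Jordan form J, which has the same characteristic polynomial as A) gives
  χ_A(x) = x^4
which factors as x^4. The eigenvalues (with algebraic multiplicities) are λ = 0 with multiplicity 4.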